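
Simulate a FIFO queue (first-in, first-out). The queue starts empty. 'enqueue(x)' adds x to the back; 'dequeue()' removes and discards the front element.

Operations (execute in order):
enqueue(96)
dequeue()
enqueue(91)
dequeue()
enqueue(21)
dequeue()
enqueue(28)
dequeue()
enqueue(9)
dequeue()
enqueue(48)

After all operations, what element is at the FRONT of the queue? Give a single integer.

enqueue(96): queue = [96]
dequeue(): queue = []
enqueue(91): queue = [91]
dequeue(): queue = []
enqueue(21): queue = [21]
dequeue(): queue = []
enqueue(28): queue = [28]
dequeue(): queue = []
enqueue(9): queue = [9]
dequeue(): queue = []
enqueue(48): queue = [48]

Answer: 48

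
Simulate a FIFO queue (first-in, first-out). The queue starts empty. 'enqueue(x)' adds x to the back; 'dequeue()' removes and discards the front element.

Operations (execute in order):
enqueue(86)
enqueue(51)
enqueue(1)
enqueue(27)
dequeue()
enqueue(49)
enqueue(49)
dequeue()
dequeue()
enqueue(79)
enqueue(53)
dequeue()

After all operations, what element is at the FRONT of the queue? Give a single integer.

enqueue(86): queue = [86]
enqueue(51): queue = [86, 51]
enqueue(1): queue = [86, 51, 1]
enqueue(27): queue = [86, 51, 1, 27]
dequeue(): queue = [51, 1, 27]
enqueue(49): queue = [51, 1, 27, 49]
enqueue(49): queue = [51, 1, 27, 49, 49]
dequeue(): queue = [1, 27, 49, 49]
dequeue(): queue = [27, 49, 49]
enqueue(79): queue = [27, 49, 49, 79]
enqueue(53): queue = [27, 49, 49, 79, 53]
dequeue(): queue = [49, 49, 79, 53]

Answer: 49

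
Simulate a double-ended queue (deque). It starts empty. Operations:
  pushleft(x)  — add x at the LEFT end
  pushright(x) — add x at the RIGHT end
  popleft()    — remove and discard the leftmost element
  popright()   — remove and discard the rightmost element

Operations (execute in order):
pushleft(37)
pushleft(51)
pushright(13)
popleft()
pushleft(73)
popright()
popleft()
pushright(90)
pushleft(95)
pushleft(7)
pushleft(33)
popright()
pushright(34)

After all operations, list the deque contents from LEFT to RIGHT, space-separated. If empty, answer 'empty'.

pushleft(37): [37]
pushleft(51): [51, 37]
pushright(13): [51, 37, 13]
popleft(): [37, 13]
pushleft(73): [73, 37, 13]
popright(): [73, 37]
popleft(): [37]
pushright(90): [37, 90]
pushleft(95): [95, 37, 90]
pushleft(7): [7, 95, 37, 90]
pushleft(33): [33, 7, 95, 37, 90]
popright(): [33, 7, 95, 37]
pushright(34): [33, 7, 95, 37, 34]

Answer: 33 7 95 37 34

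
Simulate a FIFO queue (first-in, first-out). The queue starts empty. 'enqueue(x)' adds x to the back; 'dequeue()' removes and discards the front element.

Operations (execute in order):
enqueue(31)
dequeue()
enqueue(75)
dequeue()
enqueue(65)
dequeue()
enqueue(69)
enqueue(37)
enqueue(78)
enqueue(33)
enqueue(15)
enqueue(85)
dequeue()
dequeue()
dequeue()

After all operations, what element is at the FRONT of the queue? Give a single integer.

Answer: 33

Derivation:
enqueue(31): queue = [31]
dequeue(): queue = []
enqueue(75): queue = [75]
dequeue(): queue = []
enqueue(65): queue = [65]
dequeue(): queue = []
enqueue(69): queue = [69]
enqueue(37): queue = [69, 37]
enqueue(78): queue = [69, 37, 78]
enqueue(33): queue = [69, 37, 78, 33]
enqueue(15): queue = [69, 37, 78, 33, 15]
enqueue(85): queue = [69, 37, 78, 33, 15, 85]
dequeue(): queue = [37, 78, 33, 15, 85]
dequeue(): queue = [78, 33, 15, 85]
dequeue(): queue = [33, 15, 85]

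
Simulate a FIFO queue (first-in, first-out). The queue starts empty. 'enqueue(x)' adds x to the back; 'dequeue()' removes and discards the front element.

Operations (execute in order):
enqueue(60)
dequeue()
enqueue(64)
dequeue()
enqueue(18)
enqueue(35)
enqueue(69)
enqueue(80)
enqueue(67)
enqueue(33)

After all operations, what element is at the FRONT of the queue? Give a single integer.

enqueue(60): queue = [60]
dequeue(): queue = []
enqueue(64): queue = [64]
dequeue(): queue = []
enqueue(18): queue = [18]
enqueue(35): queue = [18, 35]
enqueue(69): queue = [18, 35, 69]
enqueue(80): queue = [18, 35, 69, 80]
enqueue(67): queue = [18, 35, 69, 80, 67]
enqueue(33): queue = [18, 35, 69, 80, 67, 33]

Answer: 18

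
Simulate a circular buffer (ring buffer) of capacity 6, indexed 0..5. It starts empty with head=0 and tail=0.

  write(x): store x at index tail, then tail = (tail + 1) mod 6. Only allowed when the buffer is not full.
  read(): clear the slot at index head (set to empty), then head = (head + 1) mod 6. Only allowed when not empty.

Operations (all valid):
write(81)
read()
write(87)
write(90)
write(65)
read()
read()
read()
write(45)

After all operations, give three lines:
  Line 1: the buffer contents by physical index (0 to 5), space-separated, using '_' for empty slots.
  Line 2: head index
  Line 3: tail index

Answer: _ _ _ _ 45 _
4
5

Derivation:
write(81): buf=[81 _ _ _ _ _], head=0, tail=1, size=1
read(): buf=[_ _ _ _ _ _], head=1, tail=1, size=0
write(87): buf=[_ 87 _ _ _ _], head=1, tail=2, size=1
write(90): buf=[_ 87 90 _ _ _], head=1, tail=3, size=2
write(65): buf=[_ 87 90 65 _ _], head=1, tail=4, size=3
read(): buf=[_ _ 90 65 _ _], head=2, tail=4, size=2
read(): buf=[_ _ _ 65 _ _], head=3, tail=4, size=1
read(): buf=[_ _ _ _ _ _], head=4, tail=4, size=0
write(45): buf=[_ _ _ _ 45 _], head=4, tail=5, size=1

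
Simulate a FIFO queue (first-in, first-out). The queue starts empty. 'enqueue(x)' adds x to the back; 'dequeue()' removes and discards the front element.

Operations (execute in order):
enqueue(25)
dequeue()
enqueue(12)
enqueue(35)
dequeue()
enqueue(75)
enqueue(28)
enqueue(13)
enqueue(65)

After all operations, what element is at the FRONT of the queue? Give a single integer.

enqueue(25): queue = [25]
dequeue(): queue = []
enqueue(12): queue = [12]
enqueue(35): queue = [12, 35]
dequeue(): queue = [35]
enqueue(75): queue = [35, 75]
enqueue(28): queue = [35, 75, 28]
enqueue(13): queue = [35, 75, 28, 13]
enqueue(65): queue = [35, 75, 28, 13, 65]

Answer: 35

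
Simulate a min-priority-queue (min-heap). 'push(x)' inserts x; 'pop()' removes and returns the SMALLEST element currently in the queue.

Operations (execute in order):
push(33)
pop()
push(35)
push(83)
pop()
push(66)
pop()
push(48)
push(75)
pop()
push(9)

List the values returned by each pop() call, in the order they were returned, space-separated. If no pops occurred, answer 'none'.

Answer: 33 35 66 48

Derivation:
push(33): heap contents = [33]
pop() → 33: heap contents = []
push(35): heap contents = [35]
push(83): heap contents = [35, 83]
pop() → 35: heap contents = [83]
push(66): heap contents = [66, 83]
pop() → 66: heap contents = [83]
push(48): heap contents = [48, 83]
push(75): heap contents = [48, 75, 83]
pop() → 48: heap contents = [75, 83]
push(9): heap contents = [9, 75, 83]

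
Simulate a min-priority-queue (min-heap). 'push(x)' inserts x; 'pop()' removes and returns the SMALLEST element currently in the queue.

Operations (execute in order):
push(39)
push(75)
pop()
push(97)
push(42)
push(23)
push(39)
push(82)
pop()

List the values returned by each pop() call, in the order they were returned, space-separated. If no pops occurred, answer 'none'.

push(39): heap contents = [39]
push(75): heap contents = [39, 75]
pop() → 39: heap contents = [75]
push(97): heap contents = [75, 97]
push(42): heap contents = [42, 75, 97]
push(23): heap contents = [23, 42, 75, 97]
push(39): heap contents = [23, 39, 42, 75, 97]
push(82): heap contents = [23, 39, 42, 75, 82, 97]
pop() → 23: heap contents = [39, 42, 75, 82, 97]

Answer: 39 23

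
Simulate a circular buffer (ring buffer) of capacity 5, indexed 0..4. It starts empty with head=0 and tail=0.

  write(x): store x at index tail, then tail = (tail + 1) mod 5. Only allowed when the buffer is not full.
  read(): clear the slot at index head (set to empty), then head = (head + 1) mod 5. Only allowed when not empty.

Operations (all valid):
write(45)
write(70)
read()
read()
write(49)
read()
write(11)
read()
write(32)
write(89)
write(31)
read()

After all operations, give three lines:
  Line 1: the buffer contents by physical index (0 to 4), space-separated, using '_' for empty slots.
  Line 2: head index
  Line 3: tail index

Answer: 89 31 _ _ _
0
2

Derivation:
write(45): buf=[45 _ _ _ _], head=0, tail=1, size=1
write(70): buf=[45 70 _ _ _], head=0, tail=2, size=2
read(): buf=[_ 70 _ _ _], head=1, tail=2, size=1
read(): buf=[_ _ _ _ _], head=2, tail=2, size=0
write(49): buf=[_ _ 49 _ _], head=2, tail=3, size=1
read(): buf=[_ _ _ _ _], head=3, tail=3, size=0
write(11): buf=[_ _ _ 11 _], head=3, tail=4, size=1
read(): buf=[_ _ _ _ _], head=4, tail=4, size=0
write(32): buf=[_ _ _ _ 32], head=4, tail=0, size=1
write(89): buf=[89 _ _ _ 32], head=4, tail=1, size=2
write(31): buf=[89 31 _ _ 32], head=4, tail=2, size=3
read(): buf=[89 31 _ _ _], head=0, tail=2, size=2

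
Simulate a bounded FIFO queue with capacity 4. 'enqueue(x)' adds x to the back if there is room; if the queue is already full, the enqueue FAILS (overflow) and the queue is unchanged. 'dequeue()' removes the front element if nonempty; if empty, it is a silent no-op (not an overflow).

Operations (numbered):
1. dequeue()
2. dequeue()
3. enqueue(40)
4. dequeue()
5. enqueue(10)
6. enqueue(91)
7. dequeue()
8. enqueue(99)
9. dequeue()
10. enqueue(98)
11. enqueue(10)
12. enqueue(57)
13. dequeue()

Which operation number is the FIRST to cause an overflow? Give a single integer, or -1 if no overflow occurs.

Answer: -1

Derivation:
1. dequeue(): empty, no-op, size=0
2. dequeue(): empty, no-op, size=0
3. enqueue(40): size=1
4. dequeue(): size=0
5. enqueue(10): size=1
6. enqueue(91): size=2
7. dequeue(): size=1
8. enqueue(99): size=2
9. dequeue(): size=1
10. enqueue(98): size=2
11. enqueue(10): size=3
12. enqueue(57): size=4
13. dequeue(): size=3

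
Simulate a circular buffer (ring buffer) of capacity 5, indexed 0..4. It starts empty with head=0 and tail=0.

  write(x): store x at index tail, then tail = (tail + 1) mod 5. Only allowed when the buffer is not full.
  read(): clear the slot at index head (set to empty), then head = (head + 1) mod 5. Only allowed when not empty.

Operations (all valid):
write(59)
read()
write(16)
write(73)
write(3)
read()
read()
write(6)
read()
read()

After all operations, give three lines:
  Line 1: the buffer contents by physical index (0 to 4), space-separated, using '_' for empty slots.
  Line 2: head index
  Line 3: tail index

write(59): buf=[59 _ _ _ _], head=0, tail=1, size=1
read(): buf=[_ _ _ _ _], head=1, tail=1, size=0
write(16): buf=[_ 16 _ _ _], head=1, tail=2, size=1
write(73): buf=[_ 16 73 _ _], head=1, tail=3, size=2
write(3): buf=[_ 16 73 3 _], head=1, tail=4, size=3
read(): buf=[_ _ 73 3 _], head=2, tail=4, size=2
read(): buf=[_ _ _ 3 _], head=3, tail=4, size=1
write(6): buf=[_ _ _ 3 6], head=3, tail=0, size=2
read(): buf=[_ _ _ _ 6], head=4, tail=0, size=1
read(): buf=[_ _ _ _ _], head=0, tail=0, size=0

Answer: _ _ _ _ _
0
0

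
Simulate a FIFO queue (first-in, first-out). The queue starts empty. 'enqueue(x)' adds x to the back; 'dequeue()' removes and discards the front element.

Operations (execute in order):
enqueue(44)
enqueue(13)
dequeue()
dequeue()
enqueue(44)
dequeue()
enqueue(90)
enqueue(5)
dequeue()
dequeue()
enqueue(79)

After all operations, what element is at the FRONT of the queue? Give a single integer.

Answer: 79

Derivation:
enqueue(44): queue = [44]
enqueue(13): queue = [44, 13]
dequeue(): queue = [13]
dequeue(): queue = []
enqueue(44): queue = [44]
dequeue(): queue = []
enqueue(90): queue = [90]
enqueue(5): queue = [90, 5]
dequeue(): queue = [5]
dequeue(): queue = []
enqueue(79): queue = [79]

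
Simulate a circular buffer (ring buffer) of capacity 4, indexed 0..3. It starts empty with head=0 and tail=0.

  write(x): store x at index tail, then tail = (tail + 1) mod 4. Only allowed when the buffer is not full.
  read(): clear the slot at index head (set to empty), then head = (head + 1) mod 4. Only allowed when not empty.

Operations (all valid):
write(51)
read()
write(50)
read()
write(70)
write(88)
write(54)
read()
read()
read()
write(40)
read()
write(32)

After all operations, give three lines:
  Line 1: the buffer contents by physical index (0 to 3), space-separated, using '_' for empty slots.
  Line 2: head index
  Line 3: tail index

Answer: _ _ 32 _
2
3

Derivation:
write(51): buf=[51 _ _ _], head=0, tail=1, size=1
read(): buf=[_ _ _ _], head=1, tail=1, size=0
write(50): buf=[_ 50 _ _], head=1, tail=2, size=1
read(): buf=[_ _ _ _], head=2, tail=2, size=0
write(70): buf=[_ _ 70 _], head=2, tail=3, size=1
write(88): buf=[_ _ 70 88], head=2, tail=0, size=2
write(54): buf=[54 _ 70 88], head=2, tail=1, size=3
read(): buf=[54 _ _ 88], head=3, tail=1, size=2
read(): buf=[54 _ _ _], head=0, tail=1, size=1
read(): buf=[_ _ _ _], head=1, tail=1, size=0
write(40): buf=[_ 40 _ _], head=1, tail=2, size=1
read(): buf=[_ _ _ _], head=2, tail=2, size=0
write(32): buf=[_ _ 32 _], head=2, tail=3, size=1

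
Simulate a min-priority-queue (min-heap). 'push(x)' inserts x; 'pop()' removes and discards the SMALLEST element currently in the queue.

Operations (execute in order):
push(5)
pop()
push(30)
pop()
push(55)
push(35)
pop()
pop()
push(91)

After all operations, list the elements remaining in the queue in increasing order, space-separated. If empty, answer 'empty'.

push(5): heap contents = [5]
pop() → 5: heap contents = []
push(30): heap contents = [30]
pop() → 30: heap contents = []
push(55): heap contents = [55]
push(35): heap contents = [35, 55]
pop() → 35: heap contents = [55]
pop() → 55: heap contents = []
push(91): heap contents = [91]

Answer: 91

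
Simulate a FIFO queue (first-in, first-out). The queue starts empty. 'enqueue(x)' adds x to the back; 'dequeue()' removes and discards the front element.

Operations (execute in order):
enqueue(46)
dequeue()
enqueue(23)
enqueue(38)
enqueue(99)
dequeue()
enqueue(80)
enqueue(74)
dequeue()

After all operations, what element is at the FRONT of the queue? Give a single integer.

enqueue(46): queue = [46]
dequeue(): queue = []
enqueue(23): queue = [23]
enqueue(38): queue = [23, 38]
enqueue(99): queue = [23, 38, 99]
dequeue(): queue = [38, 99]
enqueue(80): queue = [38, 99, 80]
enqueue(74): queue = [38, 99, 80, 74]
dequeue(): queue = [99, 80, 74]

Answer: 99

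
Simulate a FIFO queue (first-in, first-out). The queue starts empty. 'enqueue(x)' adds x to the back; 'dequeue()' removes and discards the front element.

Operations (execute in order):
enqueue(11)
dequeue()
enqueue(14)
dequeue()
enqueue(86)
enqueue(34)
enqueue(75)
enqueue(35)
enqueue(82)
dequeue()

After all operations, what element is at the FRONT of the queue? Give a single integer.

enqueue(11): queue = [11]
dequeue(): queue = []
enqueue(14): queue = [14]
dequeue(): queue = []
enqueue(86): queue = [86]
enqueue(34): queue = [86, 34]
enqueue(75): queue = [86, 34, 75]
enqueue(35): queue = [86, 34, 75, 35]
enqueue(82): queue = [86, 34, 75, 35, 82]
dequeue(): queue = [34, 75, 35, 82]

Answer: 34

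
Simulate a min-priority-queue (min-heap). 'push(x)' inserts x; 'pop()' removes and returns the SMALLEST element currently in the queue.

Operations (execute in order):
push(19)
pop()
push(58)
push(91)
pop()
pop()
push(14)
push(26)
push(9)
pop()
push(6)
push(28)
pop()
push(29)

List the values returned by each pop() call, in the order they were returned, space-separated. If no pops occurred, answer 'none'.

Answer: 19 58 91 9 6

Derivation:
push(19): heap contents = [19]
pop() → 19: heap contents = []
push(58): heap contents = [58]
push(91): heap contents = [58, 91]
pop() → 58: heap contents = [91]
pop() → 91: heap contents = []
push(14): heap contents = [14]
push(26): heap contents = [14, 26]
push(9): heap contents = [9, 14, 26]
pop() → 9: heap contents = [14, 26]
push(6): heap contents = [6, 14, 26]
push(28): heap contents = [6, 14, 26, 28]
pop() → 6: heap contents = [14, 26, 28]
push(29): heap contents = [14, 26, 28, 29]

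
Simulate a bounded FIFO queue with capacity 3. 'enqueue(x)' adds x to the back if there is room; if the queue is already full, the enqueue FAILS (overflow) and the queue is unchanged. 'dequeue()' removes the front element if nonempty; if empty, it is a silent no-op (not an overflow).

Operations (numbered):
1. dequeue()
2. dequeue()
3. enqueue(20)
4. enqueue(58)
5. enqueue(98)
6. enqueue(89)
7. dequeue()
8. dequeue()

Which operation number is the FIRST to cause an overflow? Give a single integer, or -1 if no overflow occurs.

Answer: 6

Derivation:
1. dequeue(): empty, no-op, size=0
2. dequeue(): empty, no-op, size=0
3. enqueue(20): size=1
4. enqueue(58): size=2
5. enqueue(98): size=3
6. enqueue(89): size=3=cap → OVERFLOW (fail)
7. dequeue(): size=2
8. dequeue(): size=1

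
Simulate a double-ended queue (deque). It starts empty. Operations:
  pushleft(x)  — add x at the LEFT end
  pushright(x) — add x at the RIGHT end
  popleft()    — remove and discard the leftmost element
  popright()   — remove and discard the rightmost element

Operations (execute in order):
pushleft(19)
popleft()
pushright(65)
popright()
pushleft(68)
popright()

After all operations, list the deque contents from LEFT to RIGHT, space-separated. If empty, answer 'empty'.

Answer: empty

Derivation:
pushleft(19): [19]
popleft(): []
pushright(65): [65]
popright(): []
pushleft(68): [68]
popright(): []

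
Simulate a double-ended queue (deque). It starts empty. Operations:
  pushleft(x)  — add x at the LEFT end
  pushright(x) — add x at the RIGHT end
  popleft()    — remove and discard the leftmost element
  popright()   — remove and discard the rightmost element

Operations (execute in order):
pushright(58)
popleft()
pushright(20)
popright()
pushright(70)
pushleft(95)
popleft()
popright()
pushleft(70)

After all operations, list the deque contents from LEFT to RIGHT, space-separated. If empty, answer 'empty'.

Answer: 70

Derivation:
pushright(58): [58]
popleft(): []
pushright(20): [20]
popright(): []
pushright(70): [70]
pushleft(95): [95, 70]
popleft(): [70]
popright(): []
pushleft(70): [70]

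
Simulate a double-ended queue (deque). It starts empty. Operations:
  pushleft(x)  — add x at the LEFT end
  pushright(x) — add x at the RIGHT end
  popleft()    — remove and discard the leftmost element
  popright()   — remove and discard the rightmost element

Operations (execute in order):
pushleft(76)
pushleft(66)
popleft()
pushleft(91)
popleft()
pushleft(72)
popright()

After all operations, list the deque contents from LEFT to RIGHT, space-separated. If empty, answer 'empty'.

pushleft(76): [76]
pushleft(66): [66, 76]
popleft(): [76]
pushleft(91): [91, 76]
popleft(): [76]
pushleft(72): [72, 76]
popright(): [72]

Answer: 72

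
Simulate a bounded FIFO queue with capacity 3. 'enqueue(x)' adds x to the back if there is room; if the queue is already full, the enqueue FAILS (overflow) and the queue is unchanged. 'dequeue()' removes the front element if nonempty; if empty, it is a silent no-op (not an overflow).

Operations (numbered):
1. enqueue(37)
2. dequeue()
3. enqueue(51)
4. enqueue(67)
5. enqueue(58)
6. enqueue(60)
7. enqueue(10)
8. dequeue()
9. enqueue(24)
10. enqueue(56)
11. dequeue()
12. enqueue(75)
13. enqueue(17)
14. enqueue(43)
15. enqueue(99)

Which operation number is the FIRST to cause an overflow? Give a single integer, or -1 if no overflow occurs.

Answer: 6

Derivation:
1. enqueue(37): size=1
2. dequeue(): size=0
3. enqueue(51): size=1
4. enqueue(67): size=2
5. enqueue(58): size=3
6. enqueue(60): size=3=cap → OVERFLOW (fail)
7. enqueue(10): size=3=cap → OVERFLOW (fail)
8. dequeue(): size=2
9. enqueue(24): size=3
10. enqueue(56): size=3=cap → OVERFLOW (fail)
11. dequeue(): size=2
12. enqueue(75): size=3
13. enqueue(17): size=3=cap → OVERFLOW (fail)
14. enqueue(43): size=3=cap → OVERFLOW (fail)
15. enqueue(99): size=3=cap → OVERFLOW (fail)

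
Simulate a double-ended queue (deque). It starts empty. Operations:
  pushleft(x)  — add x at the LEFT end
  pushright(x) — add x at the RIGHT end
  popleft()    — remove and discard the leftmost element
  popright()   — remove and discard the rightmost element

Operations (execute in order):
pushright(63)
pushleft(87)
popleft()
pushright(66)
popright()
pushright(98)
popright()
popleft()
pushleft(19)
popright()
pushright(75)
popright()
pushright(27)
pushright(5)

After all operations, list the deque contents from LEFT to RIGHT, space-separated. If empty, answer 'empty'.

pushright(63): [63]
pushleft(87): [87, 63]
popleft(): [63]
pushright(66): [63, 66]
popright(): [63]
pushright(98): [63, 98]
popright(): [63]
popleft(): []
pushleft(19): [19]
popright(): []
pushright(75): [75]
popright(): []
pushright(27): [27]
pushright(5): [27, 5]

Answer: 27 5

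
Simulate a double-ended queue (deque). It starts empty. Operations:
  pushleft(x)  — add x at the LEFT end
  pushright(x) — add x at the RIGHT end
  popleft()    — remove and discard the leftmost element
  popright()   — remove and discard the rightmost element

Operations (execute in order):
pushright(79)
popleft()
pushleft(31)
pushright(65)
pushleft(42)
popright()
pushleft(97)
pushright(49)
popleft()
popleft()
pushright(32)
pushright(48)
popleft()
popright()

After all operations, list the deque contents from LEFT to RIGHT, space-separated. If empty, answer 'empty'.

pushright(79): [79]
popleft(): []
pushleft(31): [31]
pushright(65): [31, 65]
pushleft(42): [42, 31, 65]
popright(): [42, 31]
pushleft(97): [97, 42, 31]
pushright(49): [97, 42, 31, 49]
popleft(): [42, 31, 49]
popleft(): [31, 49]
pushright(32): [31, 49, 32]
pushright(48): [31, 49, 32, 48]
popleft(): [49, 32, 48]
popright(): [49, 32]

Answer: 49 32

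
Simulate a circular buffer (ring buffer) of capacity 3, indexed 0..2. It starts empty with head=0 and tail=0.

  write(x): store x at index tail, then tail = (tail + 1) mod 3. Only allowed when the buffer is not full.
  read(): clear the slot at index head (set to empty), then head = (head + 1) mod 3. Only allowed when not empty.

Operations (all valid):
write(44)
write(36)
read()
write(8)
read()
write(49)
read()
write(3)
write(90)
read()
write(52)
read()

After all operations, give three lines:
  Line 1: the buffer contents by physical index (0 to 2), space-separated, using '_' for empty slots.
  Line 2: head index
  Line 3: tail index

Answer: 52 _ 90
2
1

Derivation:
write(44): buf=[44 _ _], head=0, tail=1, size=1
write(36): buf=[44 36 _], head=0, tail=2, size=2
read(): buf=[_ 36 _], head=1, tail=2, size=1
write(8): buf=[_ 36 8], head=1, tail=0, size=2
read(): buf=[_ _ 8], head=2, tail=0, size=1
write(49): buf=[49 _ 8], head=2, tail=1, size=2
read(): buf=[49 _ _], head=0, tail=1, size=1
write(3): buf=[49 3 _], head=0, tail=2, size=2
write(90): buf=[49 3 90], head=0, tail=0, size=3
read(): buf=[_ 3 90], head=1, tail=0, size=2
write(52): buf=[52 3 90], head=1, tail=1, size=3
read(): buf=[52 _ 90], head=2, tail=1, size=2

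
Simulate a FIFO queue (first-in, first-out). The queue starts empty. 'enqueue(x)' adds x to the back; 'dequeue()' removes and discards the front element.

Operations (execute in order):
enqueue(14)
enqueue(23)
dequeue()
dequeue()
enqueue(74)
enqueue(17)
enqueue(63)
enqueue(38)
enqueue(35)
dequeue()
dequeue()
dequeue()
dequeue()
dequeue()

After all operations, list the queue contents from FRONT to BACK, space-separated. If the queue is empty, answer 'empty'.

enqueue(14): [14]
enqueue(23): [14, 23]
dequeue(): [23]
dequeue(): []
enqueue(74): [74]
enqueue(17): [74, 17]
enqueue(63): [74, 17, 63]
enqueue(38): [74, 17, 63, 38]
enqueue(35): [74, 17, 63, 38, 35]
dequeue(): [17, 63, 38, 35]
dequeue(): [63, 38, 35]
dequeue(): [38, 35]
dequeue(): [35]
dequeue(): []

Answer: empty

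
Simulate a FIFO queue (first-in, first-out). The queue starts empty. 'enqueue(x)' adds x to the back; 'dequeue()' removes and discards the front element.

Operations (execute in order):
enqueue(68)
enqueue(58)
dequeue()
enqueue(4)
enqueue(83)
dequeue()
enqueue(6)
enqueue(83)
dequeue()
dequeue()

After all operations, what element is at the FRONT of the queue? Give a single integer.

Answer: 6

Derivation:
enqueue(68): queue = [68]
enqueue(58): queue = [68, 58]
dequeue(): queue = [58]
enqueue(4): queue = [58, 4]
enqueue(83): queue = [58, 4, 83]
dequeue(): queue = [4, 83]
enqueue(6): queue = [4, 83, 6]
enqueue(83): queue = [4, 83, 6, 83]
dequeue(): queue = [83, 6, 83]
dequeue(): queue = [6, 83]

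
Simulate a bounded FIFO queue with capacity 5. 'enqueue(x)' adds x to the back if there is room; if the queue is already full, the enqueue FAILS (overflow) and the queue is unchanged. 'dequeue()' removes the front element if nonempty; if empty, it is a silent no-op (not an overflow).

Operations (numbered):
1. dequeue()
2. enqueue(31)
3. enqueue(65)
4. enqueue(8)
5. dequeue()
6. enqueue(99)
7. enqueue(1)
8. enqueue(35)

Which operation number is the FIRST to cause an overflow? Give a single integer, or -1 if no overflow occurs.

1. dequeue(): empty, no-op, size=0
2. enqueue(31): size=1
3. enqueue(65): size=2
4. enqueue(8): size=3
5. dequeue(): size=2
6. enqueue(99): size=3
7. enqueue(1): size=4
8. enqueue(35): size=5

Answer: -1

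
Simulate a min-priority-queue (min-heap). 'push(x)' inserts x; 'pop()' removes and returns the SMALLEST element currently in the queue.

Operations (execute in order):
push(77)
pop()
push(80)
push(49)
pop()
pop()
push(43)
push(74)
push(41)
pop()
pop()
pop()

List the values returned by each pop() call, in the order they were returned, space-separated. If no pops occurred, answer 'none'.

push(77): heap contents = [77]
pop() → 77: heap contents = []
push(80): heap contents = [80]
push(49): heap contents = [49, 80]
pop() → 49: heap contents = [80]
pop() → 80: heap contents = []
push(43): heap contents = [43]
push(74): heap contents = [43, 74]
push(41): heap contents = [41, 43, 74]
pop() → 41: heap contents = [43, 74]
pop() → 43: heap contents = [74]
pop() → 74: heap contents = []

Answer: 77 49 80 41 43 74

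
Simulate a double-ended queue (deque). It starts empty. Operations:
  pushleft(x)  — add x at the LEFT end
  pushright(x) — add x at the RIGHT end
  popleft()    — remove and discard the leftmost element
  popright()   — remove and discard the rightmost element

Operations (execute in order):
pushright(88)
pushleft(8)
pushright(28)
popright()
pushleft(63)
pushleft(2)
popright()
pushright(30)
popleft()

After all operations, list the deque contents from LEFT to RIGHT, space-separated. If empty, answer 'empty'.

Answer: 63 8 30

Derivation:
pushright(88): [88]
pushleft(8): [8, 88]
pushright(28): [8, 88, 28]
popright(): [8, 88]
pushleft(63): [63, 8, 88]
pushleft(2): [2, 63, 8, 88]
popright(): [2, 63, 8]
pushright(30): [2, 63, 8, 30]
popleft(): [63, 8, 30]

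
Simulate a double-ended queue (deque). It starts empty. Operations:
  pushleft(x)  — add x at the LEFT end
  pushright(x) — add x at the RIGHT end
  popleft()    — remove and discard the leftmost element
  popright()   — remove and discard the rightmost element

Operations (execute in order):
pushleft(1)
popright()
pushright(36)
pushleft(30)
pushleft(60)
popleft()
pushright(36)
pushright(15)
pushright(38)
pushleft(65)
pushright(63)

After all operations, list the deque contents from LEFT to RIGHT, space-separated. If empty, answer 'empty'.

Answer: 65 30 36 36 15 38 63

Derivation:
pushleft(1): [1]
popright(): []
pushright(36): [36]
pushleft(30): [30, 36]
pushleft(60): [60, 30, 36]
popleft(): [30, 36]
pushright(36): [30, 36, 36]
pushright(15): [30, 36, 36, 15]
pushright(38): [30, 36, 36, 15, 38]
pushleft(65): [65, 30, 36, 36, 15, 38]
pushright(63): [65, 30, 36, 36, 15, 38, 63]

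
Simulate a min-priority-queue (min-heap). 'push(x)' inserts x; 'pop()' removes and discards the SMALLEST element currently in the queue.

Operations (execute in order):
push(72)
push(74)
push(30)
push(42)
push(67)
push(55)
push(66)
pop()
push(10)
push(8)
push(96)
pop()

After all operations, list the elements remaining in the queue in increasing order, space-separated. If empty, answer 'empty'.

Answer: 10 42 55 66 67 72 74 96

Derivation:
push(72): heap contents = [72]
push(74): heap contents = [72, 74]
push(30): heap contents = [30, 72, 74]
push(42): heap contents = [30, 42, 72, 74]
push(67): heap contents = [30, 42, 67, 72, 74]
push(55): heap contents = [30, 42, 55, 67, 72, 74]
push(66): heap contents = [30, 42, 55, 66, 67, 72, 74]
pop() → 30: heap contents = [42, 55, 66, 67, 72, 74]
push(10): heap contents = [10, 42, 55, 66, 67, 72, 74]
push(8): heap contents = [8, 10, 42, 55, 66, 67, 72, 74]
push(96): heap contents = [8, 10, 42, 55, 66, 67, 72, 74, 96]
pop() → 8: heap contents = [10, 42, 55, 66, 67, 72, 74, 96]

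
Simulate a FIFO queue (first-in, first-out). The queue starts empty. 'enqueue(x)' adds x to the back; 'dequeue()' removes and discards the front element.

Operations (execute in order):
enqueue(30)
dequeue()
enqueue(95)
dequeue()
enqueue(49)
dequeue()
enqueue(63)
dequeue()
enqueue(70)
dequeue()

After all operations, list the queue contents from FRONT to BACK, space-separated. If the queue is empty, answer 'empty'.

Answer: empty

Derivation:
enqueue(30): [30]
dequeue(): []
enqueue(95): [95]
dequeue(): []
enqueue(49): [49]
dequeue(): []
enqueue(63): [63]
dequeue(): []
enqueue(70): [70]
dequeue(): []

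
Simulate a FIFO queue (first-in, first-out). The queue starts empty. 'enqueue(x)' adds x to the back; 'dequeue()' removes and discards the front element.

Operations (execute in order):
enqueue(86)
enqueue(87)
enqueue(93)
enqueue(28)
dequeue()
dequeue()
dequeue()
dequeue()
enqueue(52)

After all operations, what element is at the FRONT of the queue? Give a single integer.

Answer: 52

Derivation:
enqueue(86): queue = [86]
enqueue(87): queue = [86, 87]
enqueue(93): queue = [86, 87, 93]
enqueue(28): queue = [86, 87, 93, 28]
dequeue(): queue = [87, 93, 28]
dequeue(): queue = [93, 28]
dequeue(): queue = [28]
dequeue(): queue = []
enqueue(52): queue = [52]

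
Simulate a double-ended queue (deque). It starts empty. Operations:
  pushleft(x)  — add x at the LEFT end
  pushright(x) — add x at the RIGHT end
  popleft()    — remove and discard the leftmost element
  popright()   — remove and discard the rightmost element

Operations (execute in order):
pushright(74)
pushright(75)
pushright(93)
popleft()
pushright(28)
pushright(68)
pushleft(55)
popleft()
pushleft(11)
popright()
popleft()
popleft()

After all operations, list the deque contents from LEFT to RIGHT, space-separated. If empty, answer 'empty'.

pushright(74): [74]
pushright(75): [74, 75]
pushright(93): [74, 75, 93]
popleft(): [75, 93]
pushright(28): [75, 93, 28]
pushright(68): [75, 93, 28, 68]
pushleft(55): [55, 75, 93, 28, 68]
popleft(): [75, 93, 28, 68]
pushleft(11): [11, 75, 93, 28, 68]
popright(): [11, 75, 93, 28]
popleft(): [75, 93, 28]
popleft(): [93, 28]

Answer: 93 28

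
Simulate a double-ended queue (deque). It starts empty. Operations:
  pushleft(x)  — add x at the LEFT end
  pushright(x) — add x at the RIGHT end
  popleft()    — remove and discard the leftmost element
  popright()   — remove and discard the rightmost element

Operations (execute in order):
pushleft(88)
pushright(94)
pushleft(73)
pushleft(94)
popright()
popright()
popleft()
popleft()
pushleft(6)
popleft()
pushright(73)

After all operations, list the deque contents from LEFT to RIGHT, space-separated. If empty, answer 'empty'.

Answer: 73

Derivation:
pushleft(88): [88]
pushright(94): [88, 94]
pushleft(73): [73, 88, 94]
pushleft(94): [94, 73, 88, 94]
popright(): [94, 73, 88]
popright(): [94, 73]
popleft(): [73]
popleft(): []
pushleft(6): [6]
popleft(): []
pushright(73): [73]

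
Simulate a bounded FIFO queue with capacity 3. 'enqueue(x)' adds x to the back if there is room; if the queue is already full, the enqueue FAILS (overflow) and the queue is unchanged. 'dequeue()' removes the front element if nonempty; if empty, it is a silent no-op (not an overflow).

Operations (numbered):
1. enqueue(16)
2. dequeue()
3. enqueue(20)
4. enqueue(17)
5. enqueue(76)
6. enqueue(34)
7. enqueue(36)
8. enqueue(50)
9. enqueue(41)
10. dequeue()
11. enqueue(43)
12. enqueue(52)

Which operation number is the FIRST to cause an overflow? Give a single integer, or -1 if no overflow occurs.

Answer: 6

Derivation:
1. enqueue(16): size=1
2. dequeue(): size=0
3. enqueue(20): size=1
4. enqueue(17): size=2
5. enqueue(76): size=3
6. enqueue(34): size=3=cap → OVERFLOW (fail)
7. enqueue(36): size=3=cap → OVERFLOW (fail)
8. enqueue(50): size=3=cap → OVERFLOW (fail)
9. enqueue(41): size=3=cap → OVERFLOW (fail)
10. dequeue(): size=2
11. enqueue(43): size=3
12. enqueue(52): size=3=cap → OVERFLOW (fail)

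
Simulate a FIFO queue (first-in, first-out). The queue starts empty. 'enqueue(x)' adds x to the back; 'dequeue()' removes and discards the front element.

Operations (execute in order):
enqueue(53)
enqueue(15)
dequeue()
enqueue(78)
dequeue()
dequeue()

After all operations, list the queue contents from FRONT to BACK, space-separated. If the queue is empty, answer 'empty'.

Answer: empty

Derivation:
enqueue(53): [53]
enqueue(15): [53, 15]
dequeue(): [15]
enqueue(78): [15, 78]
dequeue(): [78]
dequeue(): []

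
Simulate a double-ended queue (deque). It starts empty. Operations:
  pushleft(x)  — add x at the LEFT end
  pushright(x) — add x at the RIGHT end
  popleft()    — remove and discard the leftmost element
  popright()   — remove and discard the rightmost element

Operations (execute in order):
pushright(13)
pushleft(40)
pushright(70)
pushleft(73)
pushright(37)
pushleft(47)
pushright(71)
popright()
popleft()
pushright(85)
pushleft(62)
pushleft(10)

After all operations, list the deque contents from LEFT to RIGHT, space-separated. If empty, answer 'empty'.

pushright(13): [13]
pushleft(40): [40, 13]
pushright(70): [40, 13, 70]
pushleft(73): [73, 40, 13, 70]
pushright(37): [73, 40, 13, 70, 37]
pushleft(47): [47, 73, 40, 13, 70, 37]
pushright(71): [47, 73, 40, 13, 70, 37, 71]
popright(): [47, 73, 40, 13, 70, 37]
popleft(): [73, 40, 13, 70, 37]
pushright(85): [73, 40, 13, 70, 37, 85]
pushleft(62): [62, 73, 40, 13, 70, 37, 85]
pushleft(10): [10, 62, 73, 40, 13, 70, 37, 85]

Answer: 10 62 73 40 13 70 37 85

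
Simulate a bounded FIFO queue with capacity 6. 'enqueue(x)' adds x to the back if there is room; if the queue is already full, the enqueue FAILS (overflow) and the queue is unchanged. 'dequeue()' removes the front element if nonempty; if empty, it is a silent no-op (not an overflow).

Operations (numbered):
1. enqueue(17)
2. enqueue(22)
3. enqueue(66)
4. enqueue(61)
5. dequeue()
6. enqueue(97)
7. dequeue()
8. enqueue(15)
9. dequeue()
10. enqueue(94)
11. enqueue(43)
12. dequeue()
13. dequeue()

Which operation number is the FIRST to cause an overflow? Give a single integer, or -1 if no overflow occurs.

Answer: -1

Derivation:
1. enqueue(17): size=1
2. enqueue(22): size=2
3. enqueue(66): size=3
4. enqueue(61): size=4
5. dequeue(): size=3
6. enqueue(97): size=4
7. dequeue(): size=3
8. enqueue(15): size=4
9. dequeue(): size=3
10. enqueue(94): size=4
11. enqueue(43): size=5
12. dequeue(): size=4
13. dequeue(): size=3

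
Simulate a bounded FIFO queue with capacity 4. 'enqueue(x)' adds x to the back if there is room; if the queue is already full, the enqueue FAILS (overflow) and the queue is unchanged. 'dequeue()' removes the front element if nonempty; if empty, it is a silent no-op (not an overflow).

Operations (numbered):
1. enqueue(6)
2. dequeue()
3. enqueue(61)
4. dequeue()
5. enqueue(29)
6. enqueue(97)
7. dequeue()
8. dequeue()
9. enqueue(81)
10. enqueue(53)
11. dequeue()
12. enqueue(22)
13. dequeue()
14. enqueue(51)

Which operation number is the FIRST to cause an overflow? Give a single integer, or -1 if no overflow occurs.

1. enqueue(6): size=1
2. dequeue(): size=0
3. enqueue(61): size=1
4. dequeue(): size=0
5. enqueue(29): size=1
6. enqueue(97): size=2
7. dequeue(): size=1
8. dequeue(): size=0
9. enqueue(81): size=1
10. enqueue(53): size=2
11. dequeue(): size=1
12. enqueue(22): size=2
13. dequeue(): size=1
14. enqueue(51): size=2

Answer: -1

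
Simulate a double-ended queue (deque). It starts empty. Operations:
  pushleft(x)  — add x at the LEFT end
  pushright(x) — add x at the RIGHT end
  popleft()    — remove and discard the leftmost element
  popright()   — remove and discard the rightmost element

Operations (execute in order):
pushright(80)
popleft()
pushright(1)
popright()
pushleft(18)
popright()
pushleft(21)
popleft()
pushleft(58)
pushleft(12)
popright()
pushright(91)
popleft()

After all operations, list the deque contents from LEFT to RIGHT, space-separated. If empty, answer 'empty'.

pushright(80): [80]
popleft(): []
pushright(1): [1]
popright(): []
pushleft(18): [18]
popright(): []
pushleft(21): [21]
popleft(): []
pushleft(58): [58]
pushleft(12): [12, 58]
popright(): [12]
pushright(91): [12, 91]
popleft(): [91]

Answer: 91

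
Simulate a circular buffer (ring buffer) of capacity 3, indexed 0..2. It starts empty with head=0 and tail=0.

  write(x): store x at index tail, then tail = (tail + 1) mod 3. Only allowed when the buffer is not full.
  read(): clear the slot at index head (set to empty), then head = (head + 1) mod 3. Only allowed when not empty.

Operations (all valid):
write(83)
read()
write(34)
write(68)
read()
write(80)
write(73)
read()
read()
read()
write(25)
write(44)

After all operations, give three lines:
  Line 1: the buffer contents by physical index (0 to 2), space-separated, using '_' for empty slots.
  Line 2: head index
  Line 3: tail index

Answer: 44 _ 25
2
1

Derivation:
write(83): buf=[83 _ _], head=0, tail=1, size=1
read(): buf=[_ _ _], head=1, tail=1, size=0
write(34): buf=[_ 34 _], head=1, tail=2, size=1
write(68): buf=[_ 34 68], head=1, tail=0, size=2
read(): buf=[_ _ 68], head=2, tail=0, size=1
write(80): buf=[80 _ 68], head=2, tail=1, size=2
write(73): buf=[80 73 68], head=2, tail=2, size=3
read(): buf=[80 73 _], head=0, tail=2, size=2
read(): buf=[_ 73 _], head=1, tail=2, size=1
read(): buf=[_ _ _], head=2, tail=2, size=0
write(25): buf=[_ _ 25], head=2, tail=0, size=1
write(44): buf=[44 _ 25], head=2, tail=1, size=2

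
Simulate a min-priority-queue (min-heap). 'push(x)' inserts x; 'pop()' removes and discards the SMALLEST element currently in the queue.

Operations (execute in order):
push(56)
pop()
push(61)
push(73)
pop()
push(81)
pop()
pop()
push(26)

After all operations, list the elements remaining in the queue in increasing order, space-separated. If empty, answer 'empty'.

Answer: 26

Derivation:
push(56): heap contents = [56]
pop() → 56: heap contents = []
push(61): heap contents = [61]
push(73): heap contents = [61, 73]
pop() → 61: heap contents = [73]
push(81): heap contents = [73, 81]
pop() → 73: heap contents = [81]
pop() → 81: heap contents = []
push(26): heap contents = [26]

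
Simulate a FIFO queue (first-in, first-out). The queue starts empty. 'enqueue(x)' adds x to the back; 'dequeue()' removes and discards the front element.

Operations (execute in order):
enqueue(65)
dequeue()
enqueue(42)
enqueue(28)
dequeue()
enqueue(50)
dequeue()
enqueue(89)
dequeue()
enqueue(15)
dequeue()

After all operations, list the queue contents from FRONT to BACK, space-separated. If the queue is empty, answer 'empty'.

enqueue(65): [65]
dequeue(): []
enqueue(42): [42]
enqueue(28): [42, 28]
dequeue(): [28]
enqueue(50): [28, 50]
dequeue(): [50]
enqueue(89): [50, 89]
dequeue(): [89]
enqueue(15): [89, 15]
dequeue(): [15]

Answer: 15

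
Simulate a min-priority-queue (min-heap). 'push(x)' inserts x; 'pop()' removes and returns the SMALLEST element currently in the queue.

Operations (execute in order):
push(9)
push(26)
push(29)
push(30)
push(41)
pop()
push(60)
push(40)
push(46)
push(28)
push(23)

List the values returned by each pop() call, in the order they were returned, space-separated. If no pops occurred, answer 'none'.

Answer: 9

Derivation:
push(9): heap contents = [9]
push(26): heap contents = [9, 26]
push(29): heap contents = [9, 26, 29]
push(30): heap contents = [9, 26, 29, 30]
push(41): heap contents = [9, 26, 29, 30, 41]
pop() → 9: heap contents = [26, 29, 30, 41]
push(60): heap contents = [26, 29, 30, 41, 60]
push(40): heap contents = [26, 29, 30, 40, 41, 60]
push(46): heap contents = [26, 29, 30, 40, 41, 46, 60]
push(28): heap contents = [26, 28, 29, 30, 40, 41, 46, 60]
push(23): heap contents = [23, 26, 28, 29, 30, 40, 41, 46, 60]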